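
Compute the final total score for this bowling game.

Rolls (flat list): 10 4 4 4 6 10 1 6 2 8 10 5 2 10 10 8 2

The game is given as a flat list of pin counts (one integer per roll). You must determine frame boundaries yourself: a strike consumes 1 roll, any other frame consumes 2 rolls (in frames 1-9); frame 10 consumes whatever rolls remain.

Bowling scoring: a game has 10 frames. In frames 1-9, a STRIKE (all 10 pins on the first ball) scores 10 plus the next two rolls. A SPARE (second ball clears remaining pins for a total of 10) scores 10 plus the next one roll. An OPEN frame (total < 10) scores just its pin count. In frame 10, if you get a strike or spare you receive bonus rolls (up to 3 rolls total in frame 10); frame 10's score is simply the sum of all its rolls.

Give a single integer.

Frame 1: STRIKE. 10 + next two rolls (4+4) = 18. Cumulative: 18
Frame 2: OPEN (4+4=8). Cumulative: 26
Frame 3: SPARE (4+6=10). 10 + next roll (10) = 20. Cumulative: 46
Frame 4: STRIKE. 10 + next two rolls (1+6) = 17. Cumulative: 63
Frame 5: OPEN (1+6=7). Cumulative: 70
Frame 6: SPARE (2+8=10). 10 + next roll (10) = 20. Cumulative: 90
Frame 7: STRIKE. 10 + next two rolls (5+2) = 17. Cumulative: 107
Frame 8: OPEN (5+2=7). Cumulative: 114
Frame 9: STRIKE. 10 + next two rolls (10+8) = 28. Cumulative: 142
Frame 10: STRIKE. Sum of all frame-10 rolls (10+8+2) = 20. Cumulative: 162

Answer: 162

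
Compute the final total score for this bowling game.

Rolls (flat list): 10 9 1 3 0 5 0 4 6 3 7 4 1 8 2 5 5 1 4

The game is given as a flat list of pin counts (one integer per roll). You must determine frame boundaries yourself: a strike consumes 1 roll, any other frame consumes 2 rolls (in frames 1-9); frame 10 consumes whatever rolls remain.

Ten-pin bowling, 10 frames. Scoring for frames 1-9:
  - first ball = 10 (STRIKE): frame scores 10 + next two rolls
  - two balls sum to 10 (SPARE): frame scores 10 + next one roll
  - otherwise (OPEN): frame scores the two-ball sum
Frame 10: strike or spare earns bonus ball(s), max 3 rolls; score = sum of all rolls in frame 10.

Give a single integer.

Frame 1: STRIKE. 10 + next two rolls (9+1) = 20. Cumulative: 20
Frame 2: SPARE (9+1=10). 10 + next roll (3) = 13. Cumulative: 33
Frame 3: OPEN (3+0=3). Cumulative: 36
Frame 4: OPEN (5+0=5). Cumulative: 41
Frame 5: SPARE (4+6=10). 10 + next roll (3) = 13. Cumulative: 54
Frame 6: SPARE (3+7=10). 10 + next roll (4) = 14. Cumulative: 68
Frame 7: OPEN (4+1=5). Cumulative: 73
Frame 8: SPARE (8+2=10). 10 + next roll (5) = 15. Cumulative: 88
Frame 9: SPARE (5+5=10). 10 + next roll (1) = 11. Cumulative: 99
Frame 10: OPEN. Sum of all frame-10 rolls (1+4) = 5. Cumulative: 104

Answer: 104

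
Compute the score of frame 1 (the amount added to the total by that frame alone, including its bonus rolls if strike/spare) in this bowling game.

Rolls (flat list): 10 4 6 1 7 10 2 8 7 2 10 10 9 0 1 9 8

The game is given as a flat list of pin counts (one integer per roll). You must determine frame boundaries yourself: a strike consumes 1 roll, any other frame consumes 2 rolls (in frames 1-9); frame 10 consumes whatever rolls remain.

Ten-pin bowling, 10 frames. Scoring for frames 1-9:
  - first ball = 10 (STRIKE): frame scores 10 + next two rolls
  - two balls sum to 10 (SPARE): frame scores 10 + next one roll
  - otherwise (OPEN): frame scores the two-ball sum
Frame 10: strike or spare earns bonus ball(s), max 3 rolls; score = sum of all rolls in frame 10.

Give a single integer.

Frame 1: STRIKE. 10 + next two rolls (4+6) = 20. Cumulative: 20
Frame 2: SPARE (4+6=10). 10 + next roll (1) = 11. Cumulative: 31
Frame 3: OPEN (1+7=8). Cumulative: 39

Answer: 20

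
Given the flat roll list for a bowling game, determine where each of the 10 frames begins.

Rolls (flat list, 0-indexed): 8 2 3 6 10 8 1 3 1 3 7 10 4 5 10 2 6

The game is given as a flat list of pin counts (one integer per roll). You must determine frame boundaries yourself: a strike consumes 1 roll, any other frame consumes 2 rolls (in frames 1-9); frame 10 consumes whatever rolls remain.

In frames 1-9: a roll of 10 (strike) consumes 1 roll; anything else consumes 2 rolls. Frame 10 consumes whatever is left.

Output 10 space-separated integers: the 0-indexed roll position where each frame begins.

Answer: 0 2 4 5 7 9 11 12 14 15

Derivation:
Frame 1 starts at roll index 0: rolls=8,2 (sum=10), consumes 2 rolls
Frame 2 starts at roll index 2: rolls=3,6 (sum=9), consumes 2 rolls
Frame 3 starts at roll index 4: roll=10 (strike), consumes 1 roll
Frame 4 starts at roll index 5: rolls=8,1 (sum=9), consumes 2 rolls
Frame 5 starts at roll index 7: rolls=3,1 (sum=4), consumes 2 rolls
Frame 6 starts at roll index 9: rolls=3,7 (sum=10), consumes 2 rolls
Frame 7 starts at roll index 11: roll=10 (strike), consumes 1 roll
Frame 8 starts at roll index 12: rolls=4,5 (sum=9), consumes 2 rolls
Frame 9 starts at roll index 14: roll=10 (strike), consumes 1 roll
Frame 10 starts at roll index 15: 2 remaining rolls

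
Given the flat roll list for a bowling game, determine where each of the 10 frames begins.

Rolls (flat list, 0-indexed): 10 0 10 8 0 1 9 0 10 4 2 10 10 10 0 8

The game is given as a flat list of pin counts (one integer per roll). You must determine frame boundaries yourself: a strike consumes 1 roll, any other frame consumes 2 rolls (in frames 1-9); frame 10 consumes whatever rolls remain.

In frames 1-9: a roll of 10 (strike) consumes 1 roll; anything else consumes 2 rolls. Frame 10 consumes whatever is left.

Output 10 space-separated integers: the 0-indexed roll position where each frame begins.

Answer: 0 1 3 5 7 9 11 12 13 14

Derivation:
Frame 1 starts at roll index 0: roll=10 (strike), consumes 1 roll
Frame 2 starts at roll index 1: rolls=0,10 (sum=10), consumes 2 rolls
Frame 3 starts at roll index 3: rolls=8,0 (sum=8), consumes 2 rolls
Frame 4 starts at roll index 5: rolls=1,9 (sum=10), consumes 2 rolls
Frame 5 starts at roll index 7: rolls=0,10 (sum=10), consumes 2 rolls
Frame 6 starts at roll index 9: rolls=4,2 (sum=6), consumes 2 rolls
Frame 7 starts at roll index 11: roll=10 (strike), consumes 1 roll
Frame 8 starts at roll index 12: roll=10 (strike), consumes 1 roll
Frame 9 starts at roll index 13: roll=10 (strike), consumes 1 roll
Frame 10 starts at roll index 14: 2 remaining rolls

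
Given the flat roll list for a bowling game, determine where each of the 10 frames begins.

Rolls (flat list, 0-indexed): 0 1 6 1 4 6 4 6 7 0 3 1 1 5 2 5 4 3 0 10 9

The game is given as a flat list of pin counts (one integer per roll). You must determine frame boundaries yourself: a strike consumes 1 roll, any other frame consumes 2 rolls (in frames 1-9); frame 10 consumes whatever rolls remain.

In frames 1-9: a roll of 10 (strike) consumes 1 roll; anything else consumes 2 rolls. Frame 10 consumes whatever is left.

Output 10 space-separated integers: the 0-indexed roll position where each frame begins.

Frame 1 starts at roll index 0: rolls=0,1 (sum=1), consumes 2 rolls
Frame 2 starts at roll index 2: rolls=6,1 (sum=7), consumes 2 rolls
Frame 3 starts at roll index 4: rolls=4,6 (sum=10), consumes 2 rolls
Frame 4 starts at roll index 6: rolls=4,6 (sum=10), consumes 2 rolls
Frame 5 starts at roll index 8: rolls=7,0 (sum=7), consumes 2 rolls
Frame 6 starts at roll index 10: rolls=3,1 (sum=4), consumes 2 rolls
Frame 7 starts at roll index 12: rolls=1,5 (sum=6), consumes 2 rolls
Frame 8 starts at roll index 14: rolls=2,5 (sum=7), consumes 2 rolls
Frame 9 starts at roll index 16: rolls=4,3 (sum=7), consumes 2 rolls
Frame 10 starts at roll index 18: 3 remaining rolls

Answer: 0 2 4 6 8 10 12 14 16 18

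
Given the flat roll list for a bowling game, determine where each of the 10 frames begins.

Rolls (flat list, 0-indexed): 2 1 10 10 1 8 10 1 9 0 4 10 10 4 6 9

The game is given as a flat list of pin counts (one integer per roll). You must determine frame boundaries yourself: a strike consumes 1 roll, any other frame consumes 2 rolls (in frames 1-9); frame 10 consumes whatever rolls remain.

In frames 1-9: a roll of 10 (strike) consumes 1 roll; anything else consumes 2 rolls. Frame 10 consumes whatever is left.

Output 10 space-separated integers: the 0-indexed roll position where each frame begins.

Frame 1 starts at roll index 0: rolls=2,1 (sum=3), consumes 2 rolls
Frame 2 starts at roll index 2: roll=10 (strike), consumes 1 roll
Frame 3 starts at roll index 3: roll=10 (strike), consumes 1 roll
Frame 4 starts at roll index 4: rolls=1,8 (sum=9), consumes 2 rolls
Frame 5 starts at roll index 6: roll=10 (strike), consumes 1 roll
Frame 6 starts at roll index 7: rolls=1,9 (sum=10), consumes 2 rolls
Frame 7 starts at roll index 9: rolls=0,4 (sum=4), consumes 2 rolls
Frame 8 starts at roll index 11: roll=10 (strike), consumes 1 roll
Frame 9 starts at roll index 12: roll=10 (strike), consumes 1 roll
Frame 10 starts at roll index 13: 3 remaining rolls

Answer: 0 2 3 4 6 7 9 11 12 13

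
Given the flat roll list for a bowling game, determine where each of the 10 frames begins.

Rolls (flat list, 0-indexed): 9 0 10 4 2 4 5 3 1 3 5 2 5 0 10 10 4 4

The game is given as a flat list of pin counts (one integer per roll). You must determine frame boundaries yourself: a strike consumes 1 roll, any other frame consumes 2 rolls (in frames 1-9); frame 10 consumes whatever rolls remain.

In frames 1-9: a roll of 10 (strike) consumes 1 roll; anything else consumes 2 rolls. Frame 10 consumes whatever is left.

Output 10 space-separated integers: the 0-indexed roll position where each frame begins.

Frame 1 starts at roll index 0: rolls=9,0 (sum=9), consumes 2 rolls
Frame 2 starts at roll index 2: roll=10 (strike), consumes 1 roll
Frame 3 starts at roll index 3: rolls=4,2 (sum=6), consumes 2 rolls
Frame 4 starts at roll index 5: rolls=4,5 (sum=9), consumes 2 rolls
Frame 5 starts at roll index 7: rolls=3,1 (sum=4), consumes 2 rolls
Frame 6 starts at roll index 9: rolls=3,5 (sum=8), consumes 2 rolls
Frame 7 starts at roll index 11: rolls=2,5 (sum=7), consumes 2 rolls
Frame 8 starts at roll index 13: rolls=0,10 (sum=10), consumes 2 rolls
Frame 9 starts at roll index 15: roll=10 (strike), consumes 1 roll
Frame 10 starts at roll index 16: 2 remaining rolls

Answer: 0 2 3 5 7 9 11 13 15 16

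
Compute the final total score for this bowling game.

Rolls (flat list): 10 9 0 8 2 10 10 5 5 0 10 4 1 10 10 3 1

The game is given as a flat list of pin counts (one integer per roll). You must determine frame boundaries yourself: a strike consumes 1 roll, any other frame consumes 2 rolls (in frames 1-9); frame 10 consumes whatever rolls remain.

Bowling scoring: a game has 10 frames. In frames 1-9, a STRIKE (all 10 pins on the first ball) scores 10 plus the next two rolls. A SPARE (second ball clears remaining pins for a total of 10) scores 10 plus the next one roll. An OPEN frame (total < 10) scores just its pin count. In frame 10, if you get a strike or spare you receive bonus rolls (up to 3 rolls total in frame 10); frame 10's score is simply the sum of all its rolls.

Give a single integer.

Frame 1: STRIKE. 10 + next two rolls (9+0) = 19. Cumulative: 19
Frame 2: OPEN (9+0=9). Cumulative: 28
Frame 3: SPARE (8+2=10). 10 + next roll (10) = 20. Cumulative: 48
Frame 4: STRIKE. 10 + next two rolls (10+5) = 25. Cumulative: 73
Frame 5: STRIKE. 10 + next two rolls (5+5) = 20. Cumulative: 93
Frame 6: SPARE (5+5=10). 10 + next roll (0) = 10. Cumulative: 103
Frame 7: SPARE (0+10=10). 10 + next roll (4) = 14. Cumulative: 117
Frame 8: OPEN (4+1=5). Cumulative: 122
Frame 9: STRIKE. 10 + next two rolls (10+3) = 23. Cumulative: 145
Frame 10: STRIKE. Sum of all frame-10 rolls (10+3+1) = 14. Cumulative: 159

Answer: 159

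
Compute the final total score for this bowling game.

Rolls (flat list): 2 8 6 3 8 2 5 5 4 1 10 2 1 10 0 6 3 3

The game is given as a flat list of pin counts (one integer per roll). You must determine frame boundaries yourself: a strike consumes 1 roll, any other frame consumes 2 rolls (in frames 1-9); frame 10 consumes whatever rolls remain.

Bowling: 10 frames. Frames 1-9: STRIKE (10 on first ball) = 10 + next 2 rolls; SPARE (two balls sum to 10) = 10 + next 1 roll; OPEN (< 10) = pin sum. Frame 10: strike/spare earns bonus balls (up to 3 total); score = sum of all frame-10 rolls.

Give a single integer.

Answer: 103

Derivation:
Frame 1: SPARE (2+8=10). 10 + next roll (6) = 16. Cumulative: 16
Frame 2: OPEN (6+3=9). Cumulative: 25
Frame 3: SPARE (8+2=10). 10 + next roll (5) = 15. Cumulative: 40
Frame 4: SPARE (5+5=10). 10 + next roll (4) = 14. Cumulative: 54
Frame 5: OPEN (4+1=5). Cumulative: 59
Frame 6: STRIKE. 10 + next two rolls (2+1) = 13. Cumulative: 72
Frame 7: OPEN (2+1=3). Cumulative: 75
Frame 8: STRIKE. 10 + next two rolls (0+6) = 16. Cumulative: 91
Frame 9: OPEN (0+6=6). Cumulative: 97
Frame 10: OPEN. Sum of all frame-10 rolls (3+3) = 6. Cumulative: 103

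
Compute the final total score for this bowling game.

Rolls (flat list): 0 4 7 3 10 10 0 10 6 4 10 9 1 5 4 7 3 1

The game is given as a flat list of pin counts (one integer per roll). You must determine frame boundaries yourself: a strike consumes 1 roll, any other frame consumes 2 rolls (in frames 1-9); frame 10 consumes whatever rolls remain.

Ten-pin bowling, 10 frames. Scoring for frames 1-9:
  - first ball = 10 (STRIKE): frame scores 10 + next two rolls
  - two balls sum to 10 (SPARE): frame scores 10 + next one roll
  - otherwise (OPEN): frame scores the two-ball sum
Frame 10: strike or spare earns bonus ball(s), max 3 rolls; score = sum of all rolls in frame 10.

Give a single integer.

Answer: 155

Derivation:
Frame 1: OPEN (0+4=4). Cumulative: 4
Frame 2: SPARE (7+3=10). 10 + next roll (10) = 20. Cumulative: 24
Frame 3: STRIKE. 10 + next two rolls (10+0) = 20. Cumulative: 44
Frame 4: STRIKE. 10 + next two rolls (0+10) = 20. Cumulative: 64
Frame 5: SPARE (0+10=10). 10 + next roll (6) = 16. Cumulative: 80
Frame 6: SPARE (6+4=10). 10 + next roll (10) = 20. Cumulative: 100
Frame 7: STRIKE. 10 + next two rolls (9+1) = 20. Cumulative: 120
Frame 8: SPARE (9+1=10). 10 + next roll (5) = 15. Cumulative: 135
Frame 9: OPEN (5+4=9). Cumulative: 144
Frame 10: SPARE. Sum of all frame-10 rolls (7+3+1) = 11. Cumulative: 155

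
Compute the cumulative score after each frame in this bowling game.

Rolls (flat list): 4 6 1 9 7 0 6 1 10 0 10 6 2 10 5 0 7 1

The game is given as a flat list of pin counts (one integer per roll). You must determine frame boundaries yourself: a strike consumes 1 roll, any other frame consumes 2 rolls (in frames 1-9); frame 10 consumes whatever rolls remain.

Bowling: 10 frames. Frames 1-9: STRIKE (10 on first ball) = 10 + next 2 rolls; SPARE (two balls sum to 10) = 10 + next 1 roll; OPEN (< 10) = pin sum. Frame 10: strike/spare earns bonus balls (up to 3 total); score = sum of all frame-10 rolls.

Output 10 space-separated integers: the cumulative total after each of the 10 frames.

Frame 1: SPARE (4+6=10). 10 + next roll (1) = 11. Cumulative: 11
Frame 2: SPARE (1+9=10). 10 + next roll (7) = 17. Cumulative: 28
Frame 3: OPEN (7+0=7). Cumulative: 35
Frame 4: OPEN (6+1=7). Cumulative: 42
Frame 5: STRIKE. 10 + next two rolls (0+10) = 20. Cumulative: 62
Frame 6: SPARE (0+10=10). 10 + next roll (6) = 16. Cumulative: 78
Frame 7: OPEN (6+2=8). Cumulative: 86
Frame 8: STRIKE. 10 + next two rolls (5+0) = 15. Cumulative: 101
Frame 9: OPEN (5+0=5). Cumulative: 106
Frame 10: OPEN. Sum of all frame-10 rolls (7+1) = 8. Cumulative: 114

Answer: 11 28 35 42 62 78 86 101 106 114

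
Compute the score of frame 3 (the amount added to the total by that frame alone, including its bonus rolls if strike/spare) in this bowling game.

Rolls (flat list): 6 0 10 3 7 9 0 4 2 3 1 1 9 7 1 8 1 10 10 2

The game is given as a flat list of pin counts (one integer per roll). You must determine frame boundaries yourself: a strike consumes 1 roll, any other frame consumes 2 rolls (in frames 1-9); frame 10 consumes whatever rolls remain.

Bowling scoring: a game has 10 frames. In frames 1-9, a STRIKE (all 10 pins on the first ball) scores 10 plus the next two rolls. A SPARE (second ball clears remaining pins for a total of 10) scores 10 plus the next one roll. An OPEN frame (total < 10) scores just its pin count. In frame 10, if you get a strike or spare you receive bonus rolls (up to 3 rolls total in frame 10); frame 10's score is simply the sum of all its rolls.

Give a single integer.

Frame 1: OPEN (6+0=6). Cumulative: 6
Frame 2: STRIKE. 10 + next two rolls (3+7) = 20. Cumulative: 26
Frame 3: SPARE (3+7=10). 10 + next roll (9) = 19. Cumulative: 45
Frame 4: OPEN (9+0=9). Cumulative: 54
Frame 5: OPEN (4+2=6). Cumulative: 60

Answer: 19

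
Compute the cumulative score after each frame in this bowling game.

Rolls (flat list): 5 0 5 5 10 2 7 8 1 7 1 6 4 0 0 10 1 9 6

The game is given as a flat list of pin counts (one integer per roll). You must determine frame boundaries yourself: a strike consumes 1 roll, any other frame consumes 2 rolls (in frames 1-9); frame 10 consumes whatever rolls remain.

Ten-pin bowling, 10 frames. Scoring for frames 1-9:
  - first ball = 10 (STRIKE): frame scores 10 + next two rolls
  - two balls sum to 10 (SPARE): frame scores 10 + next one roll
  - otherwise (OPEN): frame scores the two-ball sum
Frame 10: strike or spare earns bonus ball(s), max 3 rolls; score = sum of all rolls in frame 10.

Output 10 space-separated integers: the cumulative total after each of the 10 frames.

Frame 1: OPEN (5+0=5). Cumulative: 5
Frame 2: SPARE (5+5=10). 10 + next roll (10) = 20. Cumulative: 25
Frame 3: STRIKE. 10 + next two rolls (2+7) = 19. Cumulative: 44
Frame 4: OPEN (2+7=9). Cumulative: 53
Frame 5: OPEN (8+1=9). Cumulative: 62
Frame 6: OPEN (7+1=8). Cumulative: 70
Frame 7: SPARE (6+4=10). 10 + next roll (0) = 10. Cumulative: 80
Frame 8: OPEN (0+0=0). Cumulative: 80
Frame 9: STRIKE. 10 + next two rolls (1+9) = 20. Cumulative: 100
Frame 10: SPARE. Sum of all frame-10 rolls (1+9+6) = 16. Cumulative: 116

Answer: 5 25 44 53 62 70 80 80 100 116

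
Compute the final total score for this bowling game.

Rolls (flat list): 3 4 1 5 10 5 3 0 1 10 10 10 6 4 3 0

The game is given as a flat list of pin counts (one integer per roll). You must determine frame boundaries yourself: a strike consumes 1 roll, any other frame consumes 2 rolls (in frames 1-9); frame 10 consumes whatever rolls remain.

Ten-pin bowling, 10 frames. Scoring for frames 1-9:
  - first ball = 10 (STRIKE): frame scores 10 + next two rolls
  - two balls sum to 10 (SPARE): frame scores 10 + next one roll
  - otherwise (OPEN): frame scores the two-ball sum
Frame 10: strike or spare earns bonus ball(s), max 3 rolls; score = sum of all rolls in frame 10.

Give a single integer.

Frame 1: OPEN (3+4=7). Cumulative: 7
Frame 2: OPEN (1+5=6). Cumulative: 13
Frame 3: STRIKE. 10 + next two rolls (5+3) = 18. Cumulative: 31
Frame 4: OPEN (5+3=8). Cumulative: 39
Frame 5: OPEN (0+1=1). Cumulative: 40
Frame 6: STRIKE. 10 + next two rolls (10+10) = 30. Cumulative: 70
Frame 7: STRIKE. 10 + next two rolls (10+6) = 26. Cumulative: 96
Frame 8: STRIKE. 10 + next two rolls (6+4) = 20. Cumulative: 116
Frame 9: SPARE (6+4=10). 10 + next roll (3) = 13. Cumulative: 129
Frame 10: OPEN. Sum of all frame-10 rolls (3+0) = 3. Cumulative: 132

Answer: 132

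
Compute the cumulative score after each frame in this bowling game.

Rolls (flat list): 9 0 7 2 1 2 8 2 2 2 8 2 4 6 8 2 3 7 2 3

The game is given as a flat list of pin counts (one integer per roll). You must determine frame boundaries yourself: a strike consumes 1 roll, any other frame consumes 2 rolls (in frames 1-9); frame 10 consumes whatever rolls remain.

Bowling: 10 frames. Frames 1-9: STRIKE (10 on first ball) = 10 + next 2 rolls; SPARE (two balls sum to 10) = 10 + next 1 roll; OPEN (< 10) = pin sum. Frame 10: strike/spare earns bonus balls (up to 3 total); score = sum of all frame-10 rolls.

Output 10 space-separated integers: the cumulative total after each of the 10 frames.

Frame 1: OPEN (9+0=9). Cumulative: 9
Frame 2: OPEN (7+2=9). Cumulative: 18
Frame 3: OPEN (1+2=3). Cumulative: 21
Frame 4: SPARE (8+2=10). 10 + next roll (2) = 12. Cumulative: 33
Frame 5: OPEN (2+2=4). Cumulative: 37
Frame 6: SPARE (8+2=10). 10 + next roll (4) = 14. Cumulative: 51
Frame 7: SPARE (4+6=10). 10 + next roll (8) = 18. Cumulative: 69
Frame 8: SPARE (8+2=10). 10 + next roll (3) = 13. Cumulative: 82
Frame 9: SPARE (3+7=10). 10 + next roll (2) = 12. Cumulative: 94
Frame 10: OPEN. Sum of all frame-10 rolls (2+3) = 5. Cumulative: 99

Answer: 9 18 21 33 37 51 69 82 94 99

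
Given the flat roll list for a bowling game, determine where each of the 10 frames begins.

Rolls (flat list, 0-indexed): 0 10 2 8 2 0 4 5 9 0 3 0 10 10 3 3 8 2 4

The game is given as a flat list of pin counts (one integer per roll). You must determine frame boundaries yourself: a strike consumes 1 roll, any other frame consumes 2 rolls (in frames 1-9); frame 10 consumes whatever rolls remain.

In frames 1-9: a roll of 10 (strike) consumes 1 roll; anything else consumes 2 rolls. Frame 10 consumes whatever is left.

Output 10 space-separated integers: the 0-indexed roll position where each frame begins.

Frame 1 starts at roll index 0: rolls=0,10 (sum=10), consumes 2 rolls
Frame 2 starts at roll index 2: rolls=2,8 (sum=10), consumes 2 rolls
Frame 3 starts at roll index 4: rolls=2,0 (sum=2), consumes 2 rolls
Frame 4 starts at roll index 6: rolls=4,5 (sum=9), consumes 2 rolls
Frame 5 starts at roll index 8: rolls=9,0 (sum=9), consumes 2 rolls
Frame 6 starts at roll index 10: rolls=3,0 (sum=3), consumes 2 rolls
Frame 7 starts at roll index 12: roll=10 (strike), consumes 1 roll
Frame 8 starts at roll index 13: roll=10 (strike), consumes 1 roll
Frame 9 starts at roll index 14: rolls=3,3 (sum=6), consumes 2 rolls
Frame 10 starts at roll index 16: 3 remaining rolls

Answer: 0 2 4 6 8 10 12 13 14 16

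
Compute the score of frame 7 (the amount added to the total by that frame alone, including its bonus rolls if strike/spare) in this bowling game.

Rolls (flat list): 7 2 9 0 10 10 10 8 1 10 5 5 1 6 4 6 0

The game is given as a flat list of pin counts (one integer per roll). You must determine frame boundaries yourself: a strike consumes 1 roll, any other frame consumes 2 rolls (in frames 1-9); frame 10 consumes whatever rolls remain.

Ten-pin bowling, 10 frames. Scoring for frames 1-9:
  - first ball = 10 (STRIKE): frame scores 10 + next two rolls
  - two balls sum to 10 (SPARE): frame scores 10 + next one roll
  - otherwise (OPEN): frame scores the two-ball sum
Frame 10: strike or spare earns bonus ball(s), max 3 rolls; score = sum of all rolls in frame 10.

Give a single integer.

Answer: 20

Derivation:
Frame 1: OPEN (7+2=9). Cumulative: 9
Frame 2: OPEN (9+0=9). Cumulative: 18
Frame 3: STRIKE. 10 + next two rolls (10+10) = 30. Cumulative: 48
Frame 4: STRIKE. 10 + next two rolls (10+8) = 28. Cumulative: 76
Frame 5: STRIKE. 10 + next two rolls (8+1) = 19. Cumulative: 95
Frame 6: OPEN (8+1=9). Cumulative: 104
Frame 7: STRIKE. 10 + next two rolls (5+5) = 20. Cumulative: 124
Frame 8: SPARE (5+5=10). 10 + next roll (1) = 11. Cumulative: 135
Frame 9: OPEN (1+6=7). Cumulative: 142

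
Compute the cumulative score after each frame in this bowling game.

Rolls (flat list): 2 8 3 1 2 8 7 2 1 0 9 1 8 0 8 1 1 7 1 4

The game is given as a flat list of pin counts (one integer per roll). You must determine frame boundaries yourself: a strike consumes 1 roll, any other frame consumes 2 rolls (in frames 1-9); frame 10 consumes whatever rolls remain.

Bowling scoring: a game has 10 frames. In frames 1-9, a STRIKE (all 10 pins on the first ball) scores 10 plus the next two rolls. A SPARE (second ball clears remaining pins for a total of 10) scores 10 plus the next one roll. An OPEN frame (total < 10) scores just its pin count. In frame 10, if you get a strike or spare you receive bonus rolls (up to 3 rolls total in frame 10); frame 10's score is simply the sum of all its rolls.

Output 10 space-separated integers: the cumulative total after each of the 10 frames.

Answer: 13 17 34 43 44 62 70 79 87 92

Derivation:
Frame 1: SPARE (2+8=10). 10 + next roll (3) = 13. Cumulative: 13
Frame 2: OPEN (3+1=4). Cumulative: 17
Frame 3: SPARE (2+8=10). 10 + next roll (7) = 17. Cumulative: 34
Frame 4: OPEN (7+2=9). Cumulative: 43
Frame 5: OPEN (1+0=1). Cumulative: 44
Frame 6: SPARE (9+1=10). 10 + next roll (8) = 18. Cumulative: 62
Frame 7: OPEN (8+0=8). Cumulative: 70
Frame 8: OPEN (8+1=9). Cumulative: 79
Frame 9: OPEN (1+7=8). Cumulative: 87
Frame 10: OPEN. Sum of all frame-10 rolls (1+4) = 5. Cumulative: 92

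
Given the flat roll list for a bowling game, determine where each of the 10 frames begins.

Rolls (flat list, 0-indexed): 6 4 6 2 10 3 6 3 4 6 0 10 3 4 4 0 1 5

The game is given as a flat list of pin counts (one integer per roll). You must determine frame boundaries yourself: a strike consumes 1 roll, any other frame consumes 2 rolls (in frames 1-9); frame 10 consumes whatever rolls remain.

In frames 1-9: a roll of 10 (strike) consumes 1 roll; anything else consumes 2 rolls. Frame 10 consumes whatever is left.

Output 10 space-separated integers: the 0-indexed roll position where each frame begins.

Answer: 0 2 4 5 7 9 11 12 14 16

Derivation:
Frame 1 starts at roll index 0: rolls=6,4 (sum=10), consumes 2 rolls
Frame 2 starts at roll index 2: rolls=6,2 (sum=8), consumes 2 rolls
Frame 3 starts at roll index 4: roll=10 (strike), consumes 1 roll
Frame 4 starts at roll index 5: rolls=3,6 (sum=9), consumes 2 rolls
Frame 5 starts at roll index 7: rolls=3,4 (sum=7), consumes 2 rolls
Frame 6 starts at roll index 9: rolls=6,0 (sum=6), consumes 2 rolls
Frame 7 starts at roll index 11: roll=10 (strike), consumes 1 roll
Frame 8 starts at roll index 12: rolls=3,4 (sum=7), consumes 2 rolls
Frame 9 starts at roll index 14: rolls=4,0 (sum=4), consumes 2 rolls
Frame 10 starts at roll index 16: 2 remaining rolls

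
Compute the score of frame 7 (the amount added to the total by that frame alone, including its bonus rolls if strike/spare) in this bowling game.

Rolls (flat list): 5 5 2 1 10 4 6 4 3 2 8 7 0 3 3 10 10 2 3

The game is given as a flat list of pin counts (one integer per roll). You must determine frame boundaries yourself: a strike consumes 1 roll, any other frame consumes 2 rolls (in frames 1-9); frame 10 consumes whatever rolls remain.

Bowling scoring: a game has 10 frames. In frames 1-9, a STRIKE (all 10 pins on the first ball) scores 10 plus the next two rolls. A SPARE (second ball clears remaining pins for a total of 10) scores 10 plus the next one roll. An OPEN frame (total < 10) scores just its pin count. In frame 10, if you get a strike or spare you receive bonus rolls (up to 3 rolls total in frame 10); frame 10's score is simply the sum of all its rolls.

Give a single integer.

Answer: 7

Derivation:
Frame 1: SPARE (5+5=10). 10 + next roll (2) = 12. Cumulative: 12
Frame 2: OPEN (2+1=3). Cumulative: 15
Frame 3: STRIKE. 10 + next two rolls (4+6) = 20. Cumulative: 35
Frame 4: SPARE (4+6=10). 10 + next roll (4) = 14. Cumulative: 49
Frame 5: OPEN (4+3=7). Cumulative: 56
Frame 6: SPARE (2+8=10). 10 + next roll (7) = 17. Cumulative: 73
Frame 7: OPEN (7+0=7). Cumulative: 80
Frame 8: OPEN (3+3=6). Cumulative: 86
Frame 9: STRIKE. 10 + next two rolls (10+2) = 22. Cumulative: 108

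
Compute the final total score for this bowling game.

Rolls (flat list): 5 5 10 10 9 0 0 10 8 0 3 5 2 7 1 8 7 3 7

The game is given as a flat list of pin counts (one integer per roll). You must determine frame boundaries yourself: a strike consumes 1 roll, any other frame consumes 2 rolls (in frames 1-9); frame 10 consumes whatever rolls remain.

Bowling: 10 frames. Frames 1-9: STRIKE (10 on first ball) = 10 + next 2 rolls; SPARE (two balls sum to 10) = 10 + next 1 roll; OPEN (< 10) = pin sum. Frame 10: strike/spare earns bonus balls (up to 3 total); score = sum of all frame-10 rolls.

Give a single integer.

Frame 1: SPARE (5+5=10). 10 + next roll (10) = 20. Cumulative: 20
Frame 2: STRIKE. 10 + next two rolls (10+9) = 29. Cumulative: 49
Frame 3: STRIKE. 10 + next two rolls (9+0) = 19. Cumulative: 68
Frame 4: OPEN (9+0=9). Cumulative: 77
Frame 5: SPARE (0+10=10). 10 + next roll (8) = 18. Cumulative: 95
Frame 6: OPEN (8+0=8). Cumulative: 103
Frame 7: OPEN (3+5=8). Cumulative: 111
Frame 8: OPEN (2+7=9). Cumulative: 120
Frame 9: OPEN (1+8=9). Cumulative: 129
Frame 10: SPARE. Sum of all frame-10 rolls (7+3+7) = 17. Cumulative: 146

Answer: 146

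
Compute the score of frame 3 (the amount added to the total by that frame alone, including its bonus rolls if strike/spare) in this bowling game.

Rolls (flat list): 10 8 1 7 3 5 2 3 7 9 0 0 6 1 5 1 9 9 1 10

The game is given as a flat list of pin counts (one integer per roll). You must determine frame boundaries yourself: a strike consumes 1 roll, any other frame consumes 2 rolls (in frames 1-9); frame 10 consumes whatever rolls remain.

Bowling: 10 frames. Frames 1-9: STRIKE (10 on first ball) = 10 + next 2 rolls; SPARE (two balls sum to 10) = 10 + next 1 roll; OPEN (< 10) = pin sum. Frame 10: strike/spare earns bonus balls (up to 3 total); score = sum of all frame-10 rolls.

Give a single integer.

Answer: 15

Derivation:
Frame 1: STRIKE. 10 + next two rolls (8+1) = 19. Cumulative: 19
Frame 2: OPEN (8+1=9). Cumulative: 28
Frame 3: SPARE (7+3=10). 10 + next roll (5) = 15. Cumulative: 43
Frame 4: OPEN (5+2=7). Cumulative: 50
Frame 5: SPARE (3+7=10). 10 + next roll (9) = 19. Cumulative: 69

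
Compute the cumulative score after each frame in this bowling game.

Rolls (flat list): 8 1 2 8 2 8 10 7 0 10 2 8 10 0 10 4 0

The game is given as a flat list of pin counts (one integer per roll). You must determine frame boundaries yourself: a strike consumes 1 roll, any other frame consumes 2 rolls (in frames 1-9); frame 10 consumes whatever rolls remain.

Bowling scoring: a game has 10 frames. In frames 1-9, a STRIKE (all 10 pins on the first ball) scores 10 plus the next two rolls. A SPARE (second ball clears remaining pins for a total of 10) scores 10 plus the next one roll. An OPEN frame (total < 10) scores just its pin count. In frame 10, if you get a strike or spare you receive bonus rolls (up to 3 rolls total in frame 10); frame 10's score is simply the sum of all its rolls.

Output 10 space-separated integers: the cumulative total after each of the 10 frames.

Frame 1: OPEN (8+1=9). Cumulative: 9
Frame 2: SPARE (2+8=10). 10 + next roll (2) = 12. Cumulative: 21
Frame 3: SPARE (2+8=10). 10 + next roll (10) = 20. Cumulative: 41
Frame 4: STRIKE. 10 + next two rolls (7+0) = 17. Cumulative: 58
Frame 5: OPEN (7+0=7). Cumulative: 65
Frame 6: STRIKE. 10 + next two rolls (2+8) = 20. Cumulative: 85
Frame 7: SPARE (2+8=10). 10 + next roll (10) = 20. Cumulative: 105
Frame 8: STRIKE. 10 + next two rolls (0+10) = 20. Cumulative: 125
Frame 9: SPARE (0+10=10). 10 + next roll (4) = 14. Cumulative: 139
Frame 10: OPEN. Sum of all frame-10 rolls (4+0) = 4. Cumulative: 143

Answer: 9 21 41 58 65 85 105 125 139 143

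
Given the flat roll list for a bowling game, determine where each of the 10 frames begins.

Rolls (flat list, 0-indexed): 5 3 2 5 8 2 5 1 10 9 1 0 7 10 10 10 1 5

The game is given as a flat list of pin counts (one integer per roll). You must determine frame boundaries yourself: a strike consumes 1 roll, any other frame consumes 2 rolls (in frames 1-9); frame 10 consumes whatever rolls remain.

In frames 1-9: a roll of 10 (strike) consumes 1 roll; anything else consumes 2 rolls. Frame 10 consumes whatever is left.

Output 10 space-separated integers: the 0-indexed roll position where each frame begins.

Answer: 0 2 4 6 8 9 11 13 14 15

Derivation:
Frame 1 starts at roll index 0: rolls=5,3 (sum=8), consumes 2 rolls
Frame 2 starts at roll index 2: rolls=2,5 (sum=7), consumes 2 rolls
Frame 3 starts at roll index 4: rolls=8,2 (sum=10), consumes 2 rolls
Frame 4 starts at roll index 6: rolls=5,1 (sum=6), consumes 2 rolls
Frame 5 starts at roll index 8: roll=10 (strike), consumes 1 roll
Frame 6 starts at roll index 9: rolls=9,1 (sum=10), consumes 2 rolls
Frame 7 starts at roll index 11: rolls=0,7 (sum=7), consumes 2 rolls
Frame 8 starts at roll index 13: roll=10 (strike), consumes 1 roll
Frame 9 starts at roll index 14: roll=10 (strike), consumes 1 roll
Frame 10 starts at roll index 15: 3 remaining rolls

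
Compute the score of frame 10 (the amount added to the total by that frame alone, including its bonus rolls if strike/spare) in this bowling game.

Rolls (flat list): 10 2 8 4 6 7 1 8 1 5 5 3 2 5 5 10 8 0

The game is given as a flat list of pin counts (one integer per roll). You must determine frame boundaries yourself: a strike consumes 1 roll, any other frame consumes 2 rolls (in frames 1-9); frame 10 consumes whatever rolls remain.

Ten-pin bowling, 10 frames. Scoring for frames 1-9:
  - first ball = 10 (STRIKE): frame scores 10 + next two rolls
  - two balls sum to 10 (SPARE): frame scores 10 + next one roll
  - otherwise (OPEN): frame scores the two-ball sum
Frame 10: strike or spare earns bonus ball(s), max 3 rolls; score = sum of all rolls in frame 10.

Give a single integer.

Answer: 8

Derivation:
Frame 1: STRIKE. 10 + next two rolls (2+8) = 20. Cumulative: 20
Frame 2: SPARE (2+8=10). 10 + next roll (4) = 14. Cumulative: 34
Frame 3: SPARE (4+6=10). 10 + next roll (7) = 17. Cumulative: 51
Frame 4: OPEN (7+1=8). Cumulative: 59
Frame 5: OPEN (8+1=9). Cumulative: 68
Frame 6: SPARE (5+5=10). 10 + next roll (3) = 13. Cumulative: 81
Frame 7: OPEN (3+2=5). Cumulative: 86
Frame 8: SPARE (5+5=10). 10 + next roll (10) = 20. Cumulative: 106
Frame 9: STRIKE. 10 + next two rolls (8+0) = 18. Cumulative: 124
Frame 10: OPEN. Sum of all frame-10 rolls (8+0) = 8. Cumulative: 132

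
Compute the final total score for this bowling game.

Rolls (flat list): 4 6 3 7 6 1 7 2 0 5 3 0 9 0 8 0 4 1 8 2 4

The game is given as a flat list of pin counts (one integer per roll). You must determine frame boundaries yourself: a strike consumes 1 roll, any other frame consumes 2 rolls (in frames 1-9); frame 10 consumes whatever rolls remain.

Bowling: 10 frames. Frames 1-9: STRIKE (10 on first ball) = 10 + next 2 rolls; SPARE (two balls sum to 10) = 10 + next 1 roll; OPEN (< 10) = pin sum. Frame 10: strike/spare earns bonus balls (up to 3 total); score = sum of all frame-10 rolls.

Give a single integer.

Frame 1: SPARE (4+6=10). 10 + next roll (3) = 13. Cumulative: 13
Frame 2: SPARE (3+7=10). 10 + next roll (6) = 16. Cumulative: 29
Frame 3: OPEN (6+1=7). Cumulative: 36
Frame 4: OPEN (7+2=9). Cumulative: 45
Frame 5: OPEN (0+5=5). Cumulative: 50
Frame 6: OPEN (3+0=3). Cumulative: 53
Frame 7: OPEN (9+0=9). Cumulative: 62
Frame 8: OPEN (8+0=8). Cumulative: 70
Frame 9: OPEN (4+1=5). Cumulative: 75
Frame 10: SPARE. Sum of all frame-10 rolls (8+2+4) = 14. Cumulative: 89

Answer: 89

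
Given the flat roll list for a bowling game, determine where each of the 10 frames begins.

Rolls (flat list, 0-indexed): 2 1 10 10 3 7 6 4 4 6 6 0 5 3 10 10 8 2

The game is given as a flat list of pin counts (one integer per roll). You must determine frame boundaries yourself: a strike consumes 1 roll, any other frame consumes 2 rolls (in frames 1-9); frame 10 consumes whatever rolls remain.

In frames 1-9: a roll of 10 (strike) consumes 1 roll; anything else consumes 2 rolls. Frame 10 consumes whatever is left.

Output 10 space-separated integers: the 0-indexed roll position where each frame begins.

Frame 1 starts at roll index 0: rolls=2,1 (sum=3), consumes 2 rolls
Frame 2 starts at roll index 2: roll=10 (strike), consumes 1 roll
Frame 3 starts at roll index 3: roll=10 (strike), consumes 1 roll
Frame 4 starts at roll index 4: rolls=3,7 (sum=10), consumes 2 rolls
Frame 5 starts at roll index 6: rolls=6,4 (sum=10), consumes 2 rolls
Frame 6 starts at roll index 8: rolls=4,6 (sum=10), consumes 2 rolls
Frame 7 starts at roll index 10: rolls=6,0 (sum=6), consumes 2 rolls
Frame 8 starts at roll index 12: rolls=5,3 (sum=8), consumes 2 rolls
Frame 9 starts at roll index 14: roll=10 (strike), consumes 1 roll
Frame 10 starts at roll index 15: 3 remaining rolls

Answer: 0 2 3 4 6 8 10 12 14 15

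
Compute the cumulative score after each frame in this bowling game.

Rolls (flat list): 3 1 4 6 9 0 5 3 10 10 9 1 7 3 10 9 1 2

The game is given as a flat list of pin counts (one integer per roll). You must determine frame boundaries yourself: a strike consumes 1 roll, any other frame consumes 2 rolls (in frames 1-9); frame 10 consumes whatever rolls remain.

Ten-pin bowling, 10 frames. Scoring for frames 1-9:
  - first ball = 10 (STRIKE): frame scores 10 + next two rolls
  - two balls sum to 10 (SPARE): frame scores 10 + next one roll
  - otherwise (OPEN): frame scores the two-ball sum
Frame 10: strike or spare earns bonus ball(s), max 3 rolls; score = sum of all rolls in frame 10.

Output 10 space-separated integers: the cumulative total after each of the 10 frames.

Answer: 4 23 32 40 69 89 106 126 146 158

Derivation:
Frame 1: OPEN (3+1=4). Cumulative: 4
Frame 2: SPARE (4+6=10). 10 + next roll (9) = 19. Cumulative: 23
Frame 3: OPEN (9+0=9). Cumulative: 32
Frame 4: OPEN (5+3=8). Cumulative: 40
Frame 5: STRIKE. 10 + next two rolls (10+9) = 29. Cumulative: 69
Frame 6: STRIKE. 10 + next two rolls (9+1) = 20. Cumulative: 89
Frame 7: SPARE (9+1=10). 10 + next roll (7) = 17. Cumulative: 106
Frame 8: SPARE (7+3=10). 10 + next roll (10) = 20. Cumulative: 126
Frame 9: STRIKE. 10 + next two rolls (9+1) = 20. Cumulative: 146
Frame 10: SPARE. Sum of all frame-10 rolls (9+1+2) = 12. Cumulative: 158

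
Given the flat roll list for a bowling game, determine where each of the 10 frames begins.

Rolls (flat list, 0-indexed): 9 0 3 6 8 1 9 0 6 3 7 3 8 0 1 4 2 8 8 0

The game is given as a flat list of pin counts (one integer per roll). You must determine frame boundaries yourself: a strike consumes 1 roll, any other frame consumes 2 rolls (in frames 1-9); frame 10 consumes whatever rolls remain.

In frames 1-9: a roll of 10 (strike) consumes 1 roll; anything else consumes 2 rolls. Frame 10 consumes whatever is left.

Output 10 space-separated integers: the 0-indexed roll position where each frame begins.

Frame 1 starts at roll index 0: rolls=9,0 (sum=9), consumes 2 rolls
Frame 2 starts at roll index 2: rolls=3,6 (sum=9), consumes 2 rolls
Frame 3 starts at roll index 4: rolls=8,1 (sum=9), consumes 2 rolls
Frame 4 starts at roll index 6: rolls=9,0 (sum=9), consumes 2 rolls
Frame 5 starts at roll index 8: rolls=6,3 (sum=9), consumes 2 rolls
Frame 6 starts at roll index 10: rolls=7,3 (sum=10), consumes 2 rolls
Frame 7 starts at roll index 12: rolls=8,0 (sum=8), consumes 2 rolls
Frame 8 starts at roll index 14: rolls=1,4 (sum=5), consumes 2 rolls
Frame 9 starts at roll index 16: rolls=2,8 (sum=10), consumes 2 rolls
Frame 10 starts at roll index 18: 2 remaining rolls

Answer: 0 2 4 6 8 10 12 14 16 18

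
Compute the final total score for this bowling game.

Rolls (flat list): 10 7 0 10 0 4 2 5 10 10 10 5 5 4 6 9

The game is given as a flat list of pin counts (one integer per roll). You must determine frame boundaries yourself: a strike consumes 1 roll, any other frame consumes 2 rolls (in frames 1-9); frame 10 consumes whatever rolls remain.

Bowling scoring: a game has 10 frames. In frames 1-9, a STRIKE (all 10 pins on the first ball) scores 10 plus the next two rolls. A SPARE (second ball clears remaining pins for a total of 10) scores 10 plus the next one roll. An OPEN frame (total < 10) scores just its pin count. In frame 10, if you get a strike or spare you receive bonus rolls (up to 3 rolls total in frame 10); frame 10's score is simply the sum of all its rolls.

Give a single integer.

Frame 1: STRIKE. 10 + next two rolls (7+0) = 17. Cumulative: 17
Frame 2: OPEN (7+0=7). Cumulative: 24
Frame 3: STRIKE. 10 + next two rolls (0+4) = 14. Cumulative: 38
Frame 4: OPEN (0+4=4). Cumulative: 42
Frame 5: OPEN (2+5=7). Cumulative: 49
Frame 6: STRIKE. 10 + next two rolls (10+10) = 30. Cumulative: 79
Frame 7: STRIKE. 10 + next two rolls (10+5) = 25. Cumulative: 104
Frame 8: STRIKE. 10 + next two rolls (5+5) = 20. Cumulative: 124
Frame 9: SPARE (5+5=10). 10 + next roll (4) = 14. Cumulative: 138
Frame 10: SPARE. Sum of all frame-10 rolls (4+6+9) = 19. Cumulative: 157

Answer: 157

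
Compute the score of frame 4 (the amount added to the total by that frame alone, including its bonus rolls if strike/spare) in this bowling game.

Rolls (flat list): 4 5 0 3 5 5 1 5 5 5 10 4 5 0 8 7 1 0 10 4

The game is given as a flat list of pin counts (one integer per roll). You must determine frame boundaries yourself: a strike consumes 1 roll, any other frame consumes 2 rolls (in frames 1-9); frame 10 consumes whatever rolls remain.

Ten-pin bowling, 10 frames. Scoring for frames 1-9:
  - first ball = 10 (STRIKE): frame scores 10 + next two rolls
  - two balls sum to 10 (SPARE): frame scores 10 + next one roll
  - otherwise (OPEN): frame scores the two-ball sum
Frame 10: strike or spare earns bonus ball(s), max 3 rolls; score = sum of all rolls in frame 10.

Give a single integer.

Frame 1: OPEN (4+5=9). Cumulative: 9
Frame 2: OPEN (0+3=3). Cumulative: 12
Frame 3: SPARE (5+5=10). 10 + next roll (1) = 11. Cumulative: 23
Frame 4: OPEN (1+5=6). Cumulative: 29
Frame 5: SPARE (5+5=10). 10 + next roll (10) = 20. Cumulative: 49
Frame 6: STRIKE. 10 + next two rolls (4+5) = 19. Cumulative: 68

Answer: 6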